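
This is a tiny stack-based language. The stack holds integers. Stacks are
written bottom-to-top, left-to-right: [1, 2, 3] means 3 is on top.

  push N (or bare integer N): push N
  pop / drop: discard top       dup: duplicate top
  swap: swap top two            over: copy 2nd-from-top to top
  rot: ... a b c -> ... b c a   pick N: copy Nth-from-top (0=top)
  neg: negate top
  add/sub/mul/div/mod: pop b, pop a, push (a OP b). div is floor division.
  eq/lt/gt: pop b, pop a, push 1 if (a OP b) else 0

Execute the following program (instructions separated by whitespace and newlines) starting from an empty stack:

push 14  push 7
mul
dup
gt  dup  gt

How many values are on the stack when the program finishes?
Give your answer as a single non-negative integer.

Answer: 1

Derivation:
After 'push 14': stack = [14] (depth 1)
After 'push 7': stack = [14, 7] (depth 2)
After 'mul': stack = [98] (depth 1)
After 'dup': stack = [98, 98] (depth 2)
After 'gt': stack = [0] (depth 1)
After 'dup': stack = [0, 0] (depth 2)
After 'gt': stack = [0] (depth 1)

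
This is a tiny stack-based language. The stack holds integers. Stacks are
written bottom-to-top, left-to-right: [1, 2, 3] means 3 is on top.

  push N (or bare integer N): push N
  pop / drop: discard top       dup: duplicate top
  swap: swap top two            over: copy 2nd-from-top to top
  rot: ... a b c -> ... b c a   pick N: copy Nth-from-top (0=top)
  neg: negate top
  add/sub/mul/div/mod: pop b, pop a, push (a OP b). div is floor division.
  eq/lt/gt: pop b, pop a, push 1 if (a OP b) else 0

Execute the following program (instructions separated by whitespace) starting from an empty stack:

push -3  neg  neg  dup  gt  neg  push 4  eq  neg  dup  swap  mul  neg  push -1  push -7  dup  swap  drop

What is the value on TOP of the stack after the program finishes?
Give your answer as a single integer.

After 'push -3': [-3]
After 'neg': [3]
After 'neg': [-3]
After 'dup': [-3, -3]
After 'gt': [0]
After 'neg': [0]
After 'push 4': [0, 4]
After 'eq': [0]
After 'neg': [0]
After 'dup': [0, 0]
After 'swap': [0, 0]
After 'mul': [0]
After 'neg': [0]
After 'push -1': [0, -1]
After 'push -7': [0, -1, -7]
After 'dup': [0, -1, -7, -7]
After 'swap': [0, -1, -7, -7]
After 'drop': [0, -1, -7]

Answer: -7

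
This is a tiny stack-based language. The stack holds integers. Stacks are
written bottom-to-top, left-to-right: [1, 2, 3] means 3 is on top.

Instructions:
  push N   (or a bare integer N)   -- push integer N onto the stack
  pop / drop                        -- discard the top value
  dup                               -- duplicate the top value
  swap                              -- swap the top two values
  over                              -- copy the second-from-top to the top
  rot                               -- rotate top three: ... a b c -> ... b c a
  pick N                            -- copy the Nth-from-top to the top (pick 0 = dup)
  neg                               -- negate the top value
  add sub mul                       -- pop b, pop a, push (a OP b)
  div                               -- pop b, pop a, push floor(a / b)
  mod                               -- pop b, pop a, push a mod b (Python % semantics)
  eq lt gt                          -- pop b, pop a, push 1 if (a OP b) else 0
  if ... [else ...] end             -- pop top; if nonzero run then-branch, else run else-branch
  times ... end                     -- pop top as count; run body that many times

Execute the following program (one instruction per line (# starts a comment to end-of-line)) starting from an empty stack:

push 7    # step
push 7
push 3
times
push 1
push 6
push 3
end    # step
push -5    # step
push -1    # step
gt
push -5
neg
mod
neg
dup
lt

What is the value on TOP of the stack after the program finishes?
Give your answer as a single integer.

Answer: 0

Derivation:
After 'push 7': [7]
After 'push 7': [7, 7]
After 'push 3': [7, 7, 3]
After 'times': [7, 7]
After 'push 1': [7, 7, 1]
After 'push 6': [7, 7, 1, 6]
After 'push 3': [7, 7, 1, 6, 3]
After 'push 1': [7, 7, 1, 6, 3, 1]
After 'push 6': [7, 7, 1, 6, 3, 1, 6]
After 'push 3': [7, 7, 1, 6, 3, 1, 6, 3]
  ...
After 'push 3': [7, 7, 1, 6, 3, 1, 6, 3, 1, 6, 3]
After 'push -5': [7, 7, 1, 6, 3, 1, 6, 3, 1, 6, 3, -5]
After 'push -1': [7, 7, 1, 6, 3, 1, 6, 3, 1, 6, 3, -5, -1]
After 'gt': [7, 7, 1, 6, 3, 1, 6, 3, 1, 6, 3, 0]
After 'push -5': [7, 7, 1, 6, 3, 1, 6, 3, 1, 6, 3, 0, -5]
After 'neg': [7, 7, 1, 6, 3, 1, 6, 3, 1, 6, 3, 0, 5]
After 'mod': [7, 7, 1, 6, 3, 1, 6, 3, 1, 6, 3, 0]
After 'neg': [7, 7, 1, 6, 3, 1, 6, 3, 1, 6, 3, 0]
After 'dup': [7, 7, 1, 6, 3, 1, 6, 3, 1, 6, 3, 0, 0]
After 'lt': [7, 7, 1, 6, 3, 1, 6, 3, 1, 6, 3, 0]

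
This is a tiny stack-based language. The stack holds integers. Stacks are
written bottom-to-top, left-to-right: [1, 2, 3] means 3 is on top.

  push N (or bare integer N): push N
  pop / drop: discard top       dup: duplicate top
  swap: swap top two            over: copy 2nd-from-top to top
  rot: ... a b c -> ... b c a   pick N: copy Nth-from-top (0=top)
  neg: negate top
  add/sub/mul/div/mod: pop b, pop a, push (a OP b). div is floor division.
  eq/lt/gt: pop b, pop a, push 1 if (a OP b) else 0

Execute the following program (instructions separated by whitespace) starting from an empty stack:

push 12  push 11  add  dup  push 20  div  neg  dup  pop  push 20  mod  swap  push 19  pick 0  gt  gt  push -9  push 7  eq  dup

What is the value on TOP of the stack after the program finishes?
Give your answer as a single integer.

After 'push 12': [12]
After 'push 11': [12, 11]
After 'add': [23]
After 'dup': [23, 23]
After 'push 20': [23, 23, 20]
After 'div': [23, 1]
After 'neg': [23, -1]
After 'dup': [23, -1, -1]
After 'pop': [23, -1]
After 'push 20': [23, -1, 20]
After 'mod': [23, 19]
After 'swap': [19, 23]
After 'push 19': [19, 23, 19]
After 'pick 0': [19, 23, 19, 19]
After 'gt': [19, 23, 0]
After 'gt': [19, 1]
After 'push -9': [19, 1, -9]
After 'push 7': [19, 1, -9, 7]
After 'eq': [19, 1, 0]
After 'dup': [19, 1, 0, 0]

Answer: 0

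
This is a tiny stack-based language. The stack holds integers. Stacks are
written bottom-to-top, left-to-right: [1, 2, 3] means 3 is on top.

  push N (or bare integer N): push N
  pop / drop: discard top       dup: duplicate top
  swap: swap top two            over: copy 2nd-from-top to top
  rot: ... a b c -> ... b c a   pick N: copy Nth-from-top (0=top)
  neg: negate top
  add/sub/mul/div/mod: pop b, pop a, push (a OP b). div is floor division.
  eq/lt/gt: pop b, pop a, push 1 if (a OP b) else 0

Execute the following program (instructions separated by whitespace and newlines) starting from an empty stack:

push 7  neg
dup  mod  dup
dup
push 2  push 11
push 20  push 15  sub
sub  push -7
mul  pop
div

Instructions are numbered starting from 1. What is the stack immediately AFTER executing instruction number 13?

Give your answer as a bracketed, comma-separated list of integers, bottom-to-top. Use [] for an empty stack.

Answer: [0, 0, 0, 2, 6, -7]

Derivation:
Step 1 ('push 7'): [7]
Step 2 ('neg'): [-7]
Step 3 ('dup'): [-7, -7]
Step 4 ('mod'): [0]
Step 5 ('dup'): [0, 0]
Step 6 ('dup'): [0, 0, 0]
Step 7 ('push 2'): [0, 0, 0, 2]
Step 8 ('push 11'): [0, 0, 0, 2, 11]
Step 9 ('push 20'): [0, 0, 0, 2, 11, 20]
Step 10 ('push 15'): [0, 0, 0, 2, 11, 20, 15]
Step 11 ('sub'): [0, 0, 0, 2, 11, 5]
Step 12 ('sub'): [0, 0, 0, 2, 6]
Step 13 ('push -7'): [0, 0, 0, 2, 6, -7]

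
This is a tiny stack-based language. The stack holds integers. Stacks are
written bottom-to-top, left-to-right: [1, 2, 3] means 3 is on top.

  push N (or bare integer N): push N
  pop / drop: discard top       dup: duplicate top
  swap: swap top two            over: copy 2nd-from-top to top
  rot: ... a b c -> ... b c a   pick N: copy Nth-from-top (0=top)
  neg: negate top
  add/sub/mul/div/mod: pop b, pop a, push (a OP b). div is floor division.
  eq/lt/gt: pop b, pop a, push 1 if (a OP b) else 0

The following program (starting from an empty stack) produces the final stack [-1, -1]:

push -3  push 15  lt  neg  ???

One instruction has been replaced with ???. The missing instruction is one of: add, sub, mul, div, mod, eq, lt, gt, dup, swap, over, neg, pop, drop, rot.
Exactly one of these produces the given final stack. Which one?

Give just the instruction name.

Stack before ???: [-1]
Stack after ???:  [-1, -1]
The instruction that transforms [-1] -> [-1, -1] is: dup

Answer: dup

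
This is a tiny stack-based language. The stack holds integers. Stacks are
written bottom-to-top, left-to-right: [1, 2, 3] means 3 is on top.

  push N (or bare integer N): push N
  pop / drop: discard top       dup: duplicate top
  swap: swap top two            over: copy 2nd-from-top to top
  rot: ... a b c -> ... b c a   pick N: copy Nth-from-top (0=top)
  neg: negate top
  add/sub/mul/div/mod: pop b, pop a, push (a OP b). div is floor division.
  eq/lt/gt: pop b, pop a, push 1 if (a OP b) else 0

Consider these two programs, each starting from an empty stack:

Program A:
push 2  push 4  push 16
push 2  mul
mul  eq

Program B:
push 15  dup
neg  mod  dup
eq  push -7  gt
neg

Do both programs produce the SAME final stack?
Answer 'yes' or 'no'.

Program A trace:
  After 'push 2': [2]
  After 'push 4': [2, 4]
  After 'push 16': [2, 4, 16]
  After 'push 2': [2, 4, 16, 2]
  After 'mul': [2, 4, 32]
  After 'mul': [2, 128]
  After 'eq': [0]
Program A final stack: [0]

Program B trace:
  After 'push 15': [15]
  After 'dup': [15, 15]
  After 'neg': [15, -15]
  After 'mod': [0]
  After 'dup': [0, 0]
  After 'eq': [1]
  After 'push -7': [1, -7]
  After 'gt': [1]
  After 'neg': [-1]
Program B final stack: [-1]
Same: no

Answer: no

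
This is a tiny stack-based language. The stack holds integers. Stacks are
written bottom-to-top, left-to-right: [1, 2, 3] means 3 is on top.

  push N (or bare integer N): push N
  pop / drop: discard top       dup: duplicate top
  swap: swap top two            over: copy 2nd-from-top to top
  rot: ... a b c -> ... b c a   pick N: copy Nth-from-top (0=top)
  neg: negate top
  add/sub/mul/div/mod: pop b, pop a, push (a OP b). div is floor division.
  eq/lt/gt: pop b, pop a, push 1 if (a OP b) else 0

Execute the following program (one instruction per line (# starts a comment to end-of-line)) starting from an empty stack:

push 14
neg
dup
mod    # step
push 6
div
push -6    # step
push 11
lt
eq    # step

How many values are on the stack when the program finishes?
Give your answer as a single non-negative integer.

Answer: 1

Derivation:
After 'push 14': stack = [14] (depth 1)
After 'neg': stack = [-14] (depth 1)
After 'dup': stack = [-14, -14] (depth 2)
After 'mod': stack = [0] (depth 1)
After 'push 6': stack = [0, 6] (depth 2)
After 'div': stack = [0] (depth 1)
After 'push -6': stack = [0, -6] (depth 2)
After 'push 11': stack = [0, -6, 11] (depth 3)
After 'lt': stack = [0, 1] (depth 2)
After 'eq': stack = [0] (depth 1)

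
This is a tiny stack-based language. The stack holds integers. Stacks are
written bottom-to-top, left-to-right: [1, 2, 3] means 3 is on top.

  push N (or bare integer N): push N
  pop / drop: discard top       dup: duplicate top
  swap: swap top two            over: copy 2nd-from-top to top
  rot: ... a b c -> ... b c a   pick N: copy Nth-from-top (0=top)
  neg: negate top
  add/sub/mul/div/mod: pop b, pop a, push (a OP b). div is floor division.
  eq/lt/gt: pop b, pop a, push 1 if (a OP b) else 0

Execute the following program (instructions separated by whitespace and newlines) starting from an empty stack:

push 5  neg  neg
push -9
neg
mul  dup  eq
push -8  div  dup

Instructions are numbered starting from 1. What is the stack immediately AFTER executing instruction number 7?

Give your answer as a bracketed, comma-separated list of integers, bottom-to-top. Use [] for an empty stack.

Answer: [45, 45]

Derivation:
Step 1 ('push 5'): [5]
Step 2 ('neg'): [-5]
Step 3 ('neg'): [5]
Step 4 ('push -9'): [5, -9]
Step 5 ('neg'): [5, 9]
Step 6 ('mul'): [45]
Step 7 ('dup'): [45, 45]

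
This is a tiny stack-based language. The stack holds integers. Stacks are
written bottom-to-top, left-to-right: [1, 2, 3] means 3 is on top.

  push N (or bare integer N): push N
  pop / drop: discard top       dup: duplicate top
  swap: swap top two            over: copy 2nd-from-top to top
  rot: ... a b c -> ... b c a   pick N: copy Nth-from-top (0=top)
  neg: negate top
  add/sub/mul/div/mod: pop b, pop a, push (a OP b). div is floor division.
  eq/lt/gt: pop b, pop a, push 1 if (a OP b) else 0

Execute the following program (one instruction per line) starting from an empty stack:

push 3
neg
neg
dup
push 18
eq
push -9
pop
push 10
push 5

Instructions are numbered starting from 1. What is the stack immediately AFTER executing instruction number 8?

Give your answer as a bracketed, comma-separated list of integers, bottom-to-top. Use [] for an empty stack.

Step 1 ('push 3'): [3]
Step 2 ('neg'): [-3]
Step 3 ('neg'): [3]
Step 4 ('dup'): [3, 3]
Step 5 ('push 18'): [3, 3, 18]
Step 6 ('eq'): [3, 0]
Step 7 ('push -9'): [3, 0, -9]
Step 8 ('pop'): [3, 0]

Answer: [3, 0]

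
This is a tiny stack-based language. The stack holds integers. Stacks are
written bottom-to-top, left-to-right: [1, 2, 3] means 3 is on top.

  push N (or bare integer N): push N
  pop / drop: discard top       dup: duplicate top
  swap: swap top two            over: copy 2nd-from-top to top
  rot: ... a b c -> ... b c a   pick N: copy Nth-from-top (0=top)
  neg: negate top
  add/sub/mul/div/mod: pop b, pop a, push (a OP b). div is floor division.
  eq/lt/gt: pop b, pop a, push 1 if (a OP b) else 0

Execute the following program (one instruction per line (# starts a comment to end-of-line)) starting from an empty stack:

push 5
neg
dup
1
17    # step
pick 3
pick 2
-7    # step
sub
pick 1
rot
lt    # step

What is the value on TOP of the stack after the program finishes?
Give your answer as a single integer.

Answer: 0

Derivation:
After 'push 5': [5]
After 'neg': [-5]
After 'dup': [-5, -5]
After 'push 1': [-5, -5, 1]
After 'push 17': [-5, -5, 1, 17]
After 'pick 3': [-5, -5, 1, 17, -5]
After 'pick 2': [-5, -5, 1, 17, -5, 1]
After 'push -7': [-5, -5, 1, 17, -5, 1, -7]
After 'sub': [-5, -5, 1, 17, -5, 8]
After 'pick 1': [-5, -5, 1, 17, -5, 8, -5]
After 'rot': [-5, -5, 1, 17, 8, -5, -5]
After 'lt': [-5, -5, 1, 17, 8, 0]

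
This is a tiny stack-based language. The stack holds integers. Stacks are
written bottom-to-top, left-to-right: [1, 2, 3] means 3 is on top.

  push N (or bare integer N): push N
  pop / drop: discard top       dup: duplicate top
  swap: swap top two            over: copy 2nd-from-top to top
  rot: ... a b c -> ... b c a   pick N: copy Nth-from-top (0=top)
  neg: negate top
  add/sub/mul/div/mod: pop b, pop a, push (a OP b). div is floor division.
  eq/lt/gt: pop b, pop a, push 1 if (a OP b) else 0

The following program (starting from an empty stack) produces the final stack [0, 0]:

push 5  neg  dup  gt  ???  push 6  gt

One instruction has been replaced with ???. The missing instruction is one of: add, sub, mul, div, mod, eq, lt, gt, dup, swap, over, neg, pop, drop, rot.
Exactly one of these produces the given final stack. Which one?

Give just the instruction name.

Stack before ???: [0]
Stack after ???:  [0, 0]
The instruction that transforms [0] -> [0, 0] is: dup

Answer: dup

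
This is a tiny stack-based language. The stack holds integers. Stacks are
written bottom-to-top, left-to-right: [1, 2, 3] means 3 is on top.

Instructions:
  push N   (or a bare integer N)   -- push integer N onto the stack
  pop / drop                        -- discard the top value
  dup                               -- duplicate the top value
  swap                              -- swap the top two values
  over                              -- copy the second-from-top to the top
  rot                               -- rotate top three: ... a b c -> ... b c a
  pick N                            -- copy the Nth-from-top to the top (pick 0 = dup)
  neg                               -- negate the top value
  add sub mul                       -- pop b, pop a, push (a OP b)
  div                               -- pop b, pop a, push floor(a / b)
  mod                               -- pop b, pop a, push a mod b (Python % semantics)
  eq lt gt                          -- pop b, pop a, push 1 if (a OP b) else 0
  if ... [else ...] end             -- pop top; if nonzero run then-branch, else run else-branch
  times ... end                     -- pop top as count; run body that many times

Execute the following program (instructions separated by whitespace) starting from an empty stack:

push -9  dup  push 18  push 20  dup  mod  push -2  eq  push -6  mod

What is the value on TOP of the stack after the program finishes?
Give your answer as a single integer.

After 'push -9': [-9]
After 'dup': [-9, -9]
After 'push 18': [-9, -9, 18]
After 'push 20': [-9, -9, 18, 20]
After 'dup': [-9, -9, 18, 20, 20]
After 'mod': [-9, -9, 18, 0]
After 'push -2': [-9, -9, 18, 0, -2]
After 'eq': [-9, -9, 18, 0]
After 'push -6': [-9, -9, 18, 0, -6]
After 'mod': [-9, -9, 18, 0]

Answer: 0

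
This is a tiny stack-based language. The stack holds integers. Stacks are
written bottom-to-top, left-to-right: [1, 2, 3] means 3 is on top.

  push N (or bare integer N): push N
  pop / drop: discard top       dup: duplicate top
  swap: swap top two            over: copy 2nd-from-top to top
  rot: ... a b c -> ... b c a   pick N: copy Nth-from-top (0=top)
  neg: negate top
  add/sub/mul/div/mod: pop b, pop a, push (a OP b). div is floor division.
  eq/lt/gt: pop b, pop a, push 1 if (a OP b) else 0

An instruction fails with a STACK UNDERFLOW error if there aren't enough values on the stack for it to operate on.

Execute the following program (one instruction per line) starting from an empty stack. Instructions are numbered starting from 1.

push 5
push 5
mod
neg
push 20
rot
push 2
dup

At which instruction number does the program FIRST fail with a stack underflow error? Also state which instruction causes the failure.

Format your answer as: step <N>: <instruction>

Answer: step 6: rot

Derivation:
Step 1 ('push 5'): stack = [5], depth = 1
Step 2 ('push 5'): stack = [5, 5], depth = 2
Step 3 ('mod'): stack = [0], depth = 1
Step 4 ('neg'): stack = [0], depth = 1
Step 5 ('push 20'): stack = [0, 20], depth = 2
Step 6 ('rot'): needs 3 value(s) but depth is 2 — STACK UNDERFLOW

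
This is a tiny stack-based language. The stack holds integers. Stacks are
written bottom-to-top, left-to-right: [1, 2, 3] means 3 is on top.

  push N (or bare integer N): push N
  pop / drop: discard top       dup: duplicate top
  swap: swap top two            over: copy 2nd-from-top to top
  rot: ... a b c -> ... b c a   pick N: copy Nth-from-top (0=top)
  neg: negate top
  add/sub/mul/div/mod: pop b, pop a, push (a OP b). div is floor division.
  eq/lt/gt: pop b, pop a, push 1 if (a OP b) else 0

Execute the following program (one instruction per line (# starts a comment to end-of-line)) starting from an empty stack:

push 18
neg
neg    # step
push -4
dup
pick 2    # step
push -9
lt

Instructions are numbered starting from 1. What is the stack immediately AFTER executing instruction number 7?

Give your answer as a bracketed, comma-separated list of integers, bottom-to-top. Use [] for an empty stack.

Step 1 ('push 18'): [18]
Step 2 ('neg'): [-18]
Step 3 ('neg'): [18]
Step 4 ('push -4'): [18, -4]
Step 5 ('dup'): [18, -4, -4]
Step 6 ('pick 2'): [18, -4, -4, 18]
Step 7 ('push -9'): [18, -4, -4, 18, -9]

Answer: [18, -4, -4, 18, -9]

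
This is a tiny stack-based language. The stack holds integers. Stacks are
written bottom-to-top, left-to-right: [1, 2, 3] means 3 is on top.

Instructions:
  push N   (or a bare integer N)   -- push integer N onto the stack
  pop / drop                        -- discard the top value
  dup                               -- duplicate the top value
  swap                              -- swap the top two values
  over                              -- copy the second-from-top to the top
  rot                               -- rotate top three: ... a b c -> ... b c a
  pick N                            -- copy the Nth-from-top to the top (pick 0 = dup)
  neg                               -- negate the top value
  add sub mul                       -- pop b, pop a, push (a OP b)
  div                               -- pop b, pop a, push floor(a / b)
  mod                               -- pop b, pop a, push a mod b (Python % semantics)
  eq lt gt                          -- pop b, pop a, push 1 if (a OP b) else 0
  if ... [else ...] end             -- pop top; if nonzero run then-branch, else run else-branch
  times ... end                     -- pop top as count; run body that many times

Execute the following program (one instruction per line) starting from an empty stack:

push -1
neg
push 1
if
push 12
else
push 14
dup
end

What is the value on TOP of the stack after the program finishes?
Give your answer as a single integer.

Answer: 12

Derivation:
After 'push -1': [-1]
After 'neg': [1]
After 'push 1': [1, 1]
After 'if': [1]
After 'push 12': [1, 12]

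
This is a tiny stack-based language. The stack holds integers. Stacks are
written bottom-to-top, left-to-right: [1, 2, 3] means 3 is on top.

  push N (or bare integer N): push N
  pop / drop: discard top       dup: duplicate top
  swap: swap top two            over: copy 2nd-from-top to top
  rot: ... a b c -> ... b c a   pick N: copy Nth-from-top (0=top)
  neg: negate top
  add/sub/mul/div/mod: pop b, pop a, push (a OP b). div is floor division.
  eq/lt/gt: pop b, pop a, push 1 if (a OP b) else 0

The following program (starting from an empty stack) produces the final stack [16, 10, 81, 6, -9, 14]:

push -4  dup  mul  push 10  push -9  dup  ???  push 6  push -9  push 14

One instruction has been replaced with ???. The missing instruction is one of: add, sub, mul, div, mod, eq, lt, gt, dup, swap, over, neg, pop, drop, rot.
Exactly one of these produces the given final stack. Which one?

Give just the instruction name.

Answer: mul

Derivation:
Stack before ???: [16, 10, -9, -9]
Stack after ???:  [16, 10, 81]
The instruction that transforms [16, 10, -9, -9] -> [16, 10, 81] is: mul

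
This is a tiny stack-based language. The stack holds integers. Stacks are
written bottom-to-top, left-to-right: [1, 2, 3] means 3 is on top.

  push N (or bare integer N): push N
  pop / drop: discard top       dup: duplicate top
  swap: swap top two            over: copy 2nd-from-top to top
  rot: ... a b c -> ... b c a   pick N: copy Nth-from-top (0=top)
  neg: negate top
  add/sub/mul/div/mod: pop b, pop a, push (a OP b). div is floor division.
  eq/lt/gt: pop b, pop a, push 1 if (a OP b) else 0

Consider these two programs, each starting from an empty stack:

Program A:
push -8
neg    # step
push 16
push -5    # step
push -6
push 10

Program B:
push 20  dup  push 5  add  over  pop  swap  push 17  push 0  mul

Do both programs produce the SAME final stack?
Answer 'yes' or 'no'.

Program A trace:
  After 'push -8': [-8]
  After 'neg': [8]
  After 'push 16': [8, 16]
  After 'push -5': [8, 16, -5]
  After 'push -6': [8, 16, -5, -6]
  After 'push 10': [8, 16, -5, -6, 10]
Program A final stack: [8, 16, -5, -6, 10]

Program B trace:
  After 'push 20': [20]
  After 'dup': [20, 20]
  After 'push 5': [20, 20, 5]
  After 'add': [20, 25]
  After 'over': [20, 25, 20]
  After 'pop': [20, 25]
  After 'swap': [25, 20]
  After 'push 17': [25, 20, 17]
  After 'push 0': [25, 20, 17, 0]
  After 'mul': [25, 20, 0]
Program B final stack: [25, 20, 0]
Same: no

Answer: no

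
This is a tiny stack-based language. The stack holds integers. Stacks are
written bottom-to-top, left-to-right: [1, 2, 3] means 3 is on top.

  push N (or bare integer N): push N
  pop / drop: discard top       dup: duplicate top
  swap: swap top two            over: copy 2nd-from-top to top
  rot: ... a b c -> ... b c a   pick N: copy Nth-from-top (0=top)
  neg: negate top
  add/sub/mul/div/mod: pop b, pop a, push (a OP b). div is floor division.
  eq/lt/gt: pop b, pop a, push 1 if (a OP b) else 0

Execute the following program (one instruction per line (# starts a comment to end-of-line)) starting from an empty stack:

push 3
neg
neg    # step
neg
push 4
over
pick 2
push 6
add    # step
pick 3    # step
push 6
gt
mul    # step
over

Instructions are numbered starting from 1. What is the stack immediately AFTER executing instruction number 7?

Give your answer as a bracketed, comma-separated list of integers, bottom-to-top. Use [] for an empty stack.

Step 1 ('push 3'): [3]
Step 2 ('neg'): [-3]
Step 3 ('neg'): [3]
Step 4 ('neg'): [-3]
Step 5 ('push 4'): [-3, 4]
Step 6 ('over'): [-3, 4, -3]
Step 7 ('pick 2'): [-3, 4, -3, -3]

Answer: [-3, 4, -3, -3]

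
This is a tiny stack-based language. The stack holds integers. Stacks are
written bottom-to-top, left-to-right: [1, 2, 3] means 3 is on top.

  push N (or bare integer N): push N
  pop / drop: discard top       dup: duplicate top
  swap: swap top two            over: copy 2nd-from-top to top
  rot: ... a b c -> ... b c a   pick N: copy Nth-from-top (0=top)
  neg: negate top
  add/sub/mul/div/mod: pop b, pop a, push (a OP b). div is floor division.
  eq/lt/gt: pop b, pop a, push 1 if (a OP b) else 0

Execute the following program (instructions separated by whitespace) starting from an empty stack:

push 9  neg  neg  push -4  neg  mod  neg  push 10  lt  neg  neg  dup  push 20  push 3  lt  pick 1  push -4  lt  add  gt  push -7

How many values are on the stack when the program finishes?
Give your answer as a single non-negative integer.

After 'push 9': stack = [9] (depth 1)
After 'neg': stack = [-9] (depth 1)
After 'neg': stack = [9] (depth 1)
After 'push -4': stack = [9, -4] (depth 2)
After 'neg': stack = [9, 4] (depth 2)
After 'mod': stack = [1] (depth 1)
After 'neg': stack = [-1] (depth 1)
After 'push 10': stack = [-1, 10] (depth 2)
After 'lt': stack = [1] (depth 1)
After 'neg': stack = [-1] (depth 1)
  ...
After 'dup': stack = [1, 1] (depth 2)
After 'push 20': stack = [1, 1, 20] (depth 3)
After 'push 3': stack = [1, 1, 20, 3] (depth 4)
After 'lt': stack = [1, 1, 0] (depth 3)
After 'pick 1': stack = [1, 1, 0, 1] (depth 4)
After 'push -4': stack = [1, 1, 0, 1, -4] (depth 5)
After 'lt': stack = [1, 1, 0, 0] (depth 4)
After 'add': stack = [1, 1, 0] (depth 3)
After 'gt': stack = [1, 1] (depth 2)
After 'push -7': stack = [1, 1, -7] (depth 3)

Answer: 3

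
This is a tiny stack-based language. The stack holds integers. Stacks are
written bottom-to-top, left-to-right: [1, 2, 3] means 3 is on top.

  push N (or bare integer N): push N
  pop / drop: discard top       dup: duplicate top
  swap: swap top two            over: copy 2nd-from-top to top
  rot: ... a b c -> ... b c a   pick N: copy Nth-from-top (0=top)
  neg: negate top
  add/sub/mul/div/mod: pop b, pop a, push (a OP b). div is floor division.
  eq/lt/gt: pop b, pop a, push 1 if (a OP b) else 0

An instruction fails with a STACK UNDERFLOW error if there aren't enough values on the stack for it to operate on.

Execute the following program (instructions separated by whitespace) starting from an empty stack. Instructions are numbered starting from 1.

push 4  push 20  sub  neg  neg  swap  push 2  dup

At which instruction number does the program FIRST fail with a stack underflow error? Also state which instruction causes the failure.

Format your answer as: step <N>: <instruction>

Answer: step 6: swap

Derivation:
Step 1 ('push 4'): stack = [4], depth = 1
Step 2 ('push 20'): stack = [4, 20], depth = 2
Step 3 ('sub'): stack = [-16], depth = 1
Step 4 ('neg'): stack = [16], depth = 1
Step 5 ('neg'): stack = [-16], depth = 1
Step 6 ('swap'): needs 2 value(s) but depth is 1 — STACK UNDERFLOW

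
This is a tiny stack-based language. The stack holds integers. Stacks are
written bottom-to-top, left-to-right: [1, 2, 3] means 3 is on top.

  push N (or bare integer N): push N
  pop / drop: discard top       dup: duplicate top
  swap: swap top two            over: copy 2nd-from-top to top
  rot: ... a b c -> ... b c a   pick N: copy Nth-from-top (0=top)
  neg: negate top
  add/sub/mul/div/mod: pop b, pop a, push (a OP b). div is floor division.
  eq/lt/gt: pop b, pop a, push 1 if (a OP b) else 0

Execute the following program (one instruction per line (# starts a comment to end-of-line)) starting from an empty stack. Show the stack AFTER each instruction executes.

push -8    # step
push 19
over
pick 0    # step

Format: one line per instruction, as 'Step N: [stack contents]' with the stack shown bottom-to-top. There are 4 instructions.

Step 1: [-8]
Step 2: [-8, 19]
Step 3: [-8, 19, -8]
Step 4: [-8, 19, -8, -8]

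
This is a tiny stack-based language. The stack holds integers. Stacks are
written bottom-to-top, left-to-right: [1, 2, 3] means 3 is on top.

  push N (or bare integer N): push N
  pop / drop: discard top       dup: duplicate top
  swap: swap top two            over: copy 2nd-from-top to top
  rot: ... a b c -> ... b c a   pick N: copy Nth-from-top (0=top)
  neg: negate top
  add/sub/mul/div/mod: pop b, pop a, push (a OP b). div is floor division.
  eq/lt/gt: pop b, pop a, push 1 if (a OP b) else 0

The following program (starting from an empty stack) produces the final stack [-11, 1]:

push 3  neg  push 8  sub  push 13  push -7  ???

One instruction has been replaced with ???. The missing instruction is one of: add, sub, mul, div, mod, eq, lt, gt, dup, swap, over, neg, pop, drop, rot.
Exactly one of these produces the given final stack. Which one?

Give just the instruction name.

Answer: gt

Derivation:
Stack before ???: [-11, 13, -7]
Stack after ???:  [-11, 1]
The instruction that transforms [-11, 13, -7] -> [-11, 1] is: gt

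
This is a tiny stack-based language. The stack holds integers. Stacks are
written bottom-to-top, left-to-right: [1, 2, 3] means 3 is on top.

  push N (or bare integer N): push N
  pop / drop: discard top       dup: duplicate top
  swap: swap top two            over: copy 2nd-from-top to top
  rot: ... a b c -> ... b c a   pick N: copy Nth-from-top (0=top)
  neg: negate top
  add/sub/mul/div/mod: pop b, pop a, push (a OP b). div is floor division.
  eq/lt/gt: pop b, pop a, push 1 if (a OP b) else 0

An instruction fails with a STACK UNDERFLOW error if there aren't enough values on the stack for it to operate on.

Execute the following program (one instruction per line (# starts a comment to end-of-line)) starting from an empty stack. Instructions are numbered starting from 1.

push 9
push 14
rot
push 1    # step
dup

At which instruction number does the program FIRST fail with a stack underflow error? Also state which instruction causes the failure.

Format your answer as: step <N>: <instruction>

Step 1 ('push 9'): stack = [9], depth = 1
Step 2 ('push 14'): stack = [9, 14], depth = 2
Step 3 ('rot'): needs 3 value(s) but depth is 2 — STACK UNDERFLOW

Answer: step 3: rot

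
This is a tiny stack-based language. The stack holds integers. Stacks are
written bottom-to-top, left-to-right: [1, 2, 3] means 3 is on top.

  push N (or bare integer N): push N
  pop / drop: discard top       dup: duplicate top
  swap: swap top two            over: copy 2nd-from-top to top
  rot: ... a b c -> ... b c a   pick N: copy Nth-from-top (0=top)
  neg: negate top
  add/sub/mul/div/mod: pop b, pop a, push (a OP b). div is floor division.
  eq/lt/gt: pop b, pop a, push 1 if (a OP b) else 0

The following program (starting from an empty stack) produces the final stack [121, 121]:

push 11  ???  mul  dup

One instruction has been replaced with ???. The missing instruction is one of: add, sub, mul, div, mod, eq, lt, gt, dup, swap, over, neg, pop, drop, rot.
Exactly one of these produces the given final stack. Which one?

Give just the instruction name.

Answer: dup

Derivation:
Stack before ???: [11]
Stack after ???:  [11, 11]
The instruction that transforms [11] -> [11, 11] is: dup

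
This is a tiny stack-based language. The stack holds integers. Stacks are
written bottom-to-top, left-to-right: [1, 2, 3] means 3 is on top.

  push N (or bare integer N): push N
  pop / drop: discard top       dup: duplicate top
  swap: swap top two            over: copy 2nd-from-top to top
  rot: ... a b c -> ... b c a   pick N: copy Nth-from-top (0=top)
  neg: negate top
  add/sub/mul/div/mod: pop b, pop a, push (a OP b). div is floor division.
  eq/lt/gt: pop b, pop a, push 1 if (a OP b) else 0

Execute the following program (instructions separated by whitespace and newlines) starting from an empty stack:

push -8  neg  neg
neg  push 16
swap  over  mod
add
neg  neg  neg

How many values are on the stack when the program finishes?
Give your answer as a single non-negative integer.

Answer: 1

Derivation:
After 'push -8': stack = [-8] (depth 1)
After 'neg': stack = [8] (depth 1)
After 'neg': stack = [-8] (depth 1)
After 'neg': stack = [8] (depth 1)
After 'push 16': stack = [8, 16] (depth 2)
After 'swap': stack = [16, 8] (depth 2)
After 'over': stack = [16, 8, 16] (depth 3)
After 'mod': stack = [16, 8] (depth 2)
After 'add': stack = [24] (depth 1)
After 'neg': stack = [-24] (depth 1)
After 'neg': stack = [24] (depth 1)
After 'neg': stack = [-24] (depth 1)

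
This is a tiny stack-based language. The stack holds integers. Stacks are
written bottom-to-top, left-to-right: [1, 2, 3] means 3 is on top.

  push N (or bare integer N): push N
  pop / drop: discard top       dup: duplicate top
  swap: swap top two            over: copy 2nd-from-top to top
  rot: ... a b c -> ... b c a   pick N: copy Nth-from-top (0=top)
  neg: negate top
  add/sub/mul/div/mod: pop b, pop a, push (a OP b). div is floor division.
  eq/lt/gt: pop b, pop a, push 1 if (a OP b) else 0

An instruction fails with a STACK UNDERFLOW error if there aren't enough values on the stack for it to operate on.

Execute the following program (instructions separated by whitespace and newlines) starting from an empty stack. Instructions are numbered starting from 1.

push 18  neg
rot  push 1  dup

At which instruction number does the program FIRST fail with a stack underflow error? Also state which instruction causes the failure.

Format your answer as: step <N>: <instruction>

Answer: step 3: rot

Derivation:
Step 1 ('push 18'): stack = [18], depth = 1
Step 2 ('neg'): stack = [-18], depth = 1
Step 3 ('rot'): needs 3 value(s) but depth is 1 — STACK UNDERFLOW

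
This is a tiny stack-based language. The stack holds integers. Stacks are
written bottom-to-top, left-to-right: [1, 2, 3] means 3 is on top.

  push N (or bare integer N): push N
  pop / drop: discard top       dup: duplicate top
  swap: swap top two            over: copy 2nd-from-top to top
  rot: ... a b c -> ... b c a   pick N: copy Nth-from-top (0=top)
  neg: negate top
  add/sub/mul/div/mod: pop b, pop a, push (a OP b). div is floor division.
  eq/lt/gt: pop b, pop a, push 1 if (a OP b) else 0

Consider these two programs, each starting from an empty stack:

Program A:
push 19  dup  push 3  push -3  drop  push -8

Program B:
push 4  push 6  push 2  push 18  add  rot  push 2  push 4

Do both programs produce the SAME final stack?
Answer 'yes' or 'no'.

Program A trace:
  After 'push 19': [19]
  After 'dup': [19, 19]
  After 'push 3': [19, 19, 3]
  After 'push -3': [19, 19, 3, -3]
  After 'drop': [19, 19, 3]
  After 'push -8': [19, 19, 3, -8]
Program A final stack: [19, 19, 3, -8]

Program B trace:
  After 'push 4': [4]
  After 'push 6': [4, 6]
  After 'push 2': [4, 6, 2]
  After 'push 18': [4, 6, 2, 18]
  After 'add': [4, 6, 20]
  After 'rot': [6, 20, 4]
  After 'push 2': [6, 20, 4, 2]
  After 'push 4': [6, 20, 4, 2, 4]
Program B final stack: [6, 20, 4, 2, 4]
Same: no

Answer: no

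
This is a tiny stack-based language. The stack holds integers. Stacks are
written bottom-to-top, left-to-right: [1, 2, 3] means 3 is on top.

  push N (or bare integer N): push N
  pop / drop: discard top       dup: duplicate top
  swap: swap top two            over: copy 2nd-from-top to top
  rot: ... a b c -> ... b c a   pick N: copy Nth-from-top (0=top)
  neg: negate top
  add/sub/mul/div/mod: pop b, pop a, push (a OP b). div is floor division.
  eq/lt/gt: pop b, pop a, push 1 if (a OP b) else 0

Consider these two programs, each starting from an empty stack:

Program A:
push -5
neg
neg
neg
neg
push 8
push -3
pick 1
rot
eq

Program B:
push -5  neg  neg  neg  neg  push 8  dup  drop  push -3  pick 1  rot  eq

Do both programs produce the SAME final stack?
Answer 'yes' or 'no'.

Answer: yes

Derivation:
Program A trace:
  After 'push -5': [-5]
  After 'neg': [5]
  After 'neg': [-5]
  After 'neg': [5]
  After 'neg': [-5]
  After 'push 8': [-5, 8]
  After 'push -3': [-5, 8, -3]
  After 'pick 1': [-5, 8, -3, 8]
  After 'rot': [-5, -3, 8, 8]
  After 'eq': [-5, -3, 1]
Program A final stack: [-5, -3, 1]

Program B trace:
  After 'push -5': [-5]
  After 'neg': [5]
  After 'neg': [-5]
  After 'neg': [5]
  After 'neg': [-5]
  After 'push 8': [-5, 8]
  After 'dup': [-5, 8, 8]
  After 'drop': [-5, 8]
  After 'push -3': [-5, 8, -3]
  After 'pick 1': [-5, 8, -3, 8]
  After 'rot': [-5, -3, 8, 8]
  After 'eq': [-5, -3, 1]
Program B final stack: [-5, -3, 1]
Same: yes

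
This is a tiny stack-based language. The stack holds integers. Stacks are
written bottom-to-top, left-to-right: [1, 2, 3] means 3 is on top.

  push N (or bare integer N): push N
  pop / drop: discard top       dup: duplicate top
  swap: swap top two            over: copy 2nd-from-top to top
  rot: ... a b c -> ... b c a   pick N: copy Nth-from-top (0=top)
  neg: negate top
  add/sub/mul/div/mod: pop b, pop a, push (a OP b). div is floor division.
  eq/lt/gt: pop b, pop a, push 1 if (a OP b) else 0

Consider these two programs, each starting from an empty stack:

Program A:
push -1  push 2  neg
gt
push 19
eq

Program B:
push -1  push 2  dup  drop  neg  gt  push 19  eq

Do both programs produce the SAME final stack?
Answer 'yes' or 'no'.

Program A trace:
  After 'push -1': [-1]
  After 'push 2': [-1, 2]
  After 'neg': [-1, -2]
  After 'gt': [1]
  After 'push 19': [1, 19]
  After 'eq': [0]
Program A final stack: [0]

Program B trace:
  After 'push -1': [-1]
  After 'push 2': [-1, 2]
  After 'dup': [-1, 2, 2]
  After 'drop': [-1, 2]
  After 'neg': [-1, -2]
  After 'gt': [1]
  After 'push 19': [1, 19]
  After 'eq': [0]
Program B final stack: [0]
Same: yes

Answer: yes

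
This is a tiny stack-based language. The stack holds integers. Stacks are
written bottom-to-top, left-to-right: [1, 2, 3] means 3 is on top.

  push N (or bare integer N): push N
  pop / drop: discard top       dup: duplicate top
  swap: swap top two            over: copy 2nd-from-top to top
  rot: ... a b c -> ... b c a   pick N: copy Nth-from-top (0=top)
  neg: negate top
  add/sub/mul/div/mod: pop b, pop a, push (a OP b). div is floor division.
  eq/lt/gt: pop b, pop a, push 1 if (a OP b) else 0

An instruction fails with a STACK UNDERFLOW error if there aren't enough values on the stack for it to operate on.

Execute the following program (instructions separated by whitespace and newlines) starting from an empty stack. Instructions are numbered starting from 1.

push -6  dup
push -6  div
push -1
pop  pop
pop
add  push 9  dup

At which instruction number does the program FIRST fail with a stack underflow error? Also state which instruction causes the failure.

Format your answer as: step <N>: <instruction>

Answer: step 9: add

Derivation:
Step 1 ('push -6'): stack = [-6], depth = 1
Step 2 ('dup'): stack = [-6, -6], depth = 2
Step 3 ('push -6'): stack = [-6, -6, -6], depth = 3
Step 4 ('div'): stack = [-6, 1], depth = 2
Step 5 ('push -1'): stack = [-6, 1, -1], depth = 3
Step 6 ('pop'): stack = [-6, 1], depth = 2
Step 7 ('pop'): stack = [-6], depth = 1
Step 8 ('pop'): stack = [], depth = 0
Step 9 ('add'): needs 2 value(s) but depth is 0 — STACK UNDERFLOW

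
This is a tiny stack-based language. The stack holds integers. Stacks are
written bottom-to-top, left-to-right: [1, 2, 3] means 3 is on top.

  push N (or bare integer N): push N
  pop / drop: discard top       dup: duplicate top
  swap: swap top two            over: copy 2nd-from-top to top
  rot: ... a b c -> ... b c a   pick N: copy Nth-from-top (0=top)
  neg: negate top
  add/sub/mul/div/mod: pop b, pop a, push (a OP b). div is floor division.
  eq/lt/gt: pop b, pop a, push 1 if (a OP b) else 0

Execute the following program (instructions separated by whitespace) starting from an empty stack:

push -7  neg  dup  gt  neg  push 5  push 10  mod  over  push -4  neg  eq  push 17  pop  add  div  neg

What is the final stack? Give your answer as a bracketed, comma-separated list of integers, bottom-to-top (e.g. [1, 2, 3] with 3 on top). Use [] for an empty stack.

After 'push -7': [-7]
After 'neg': [7]
After 'dup': [7, 7]
After 'gt': [0]
After 'neg': [0]
After 'push 5': [0, 5]
After 'push 10': [0, 5, 10]
After 'mod': [0, 5]
After 'over': [0, 5, 0]
After 'push -4': [0, 5, 0, -4]
After 'neg': [0, 5, 0, 4]
After 'eq': [0, 5, 0]
After 'push 17': [0, 5, 0, 17]
After 'pop': [0, 5, 0]
After 'add': [0, 5]
After 'div': [0]
After 'neg': [0]

Answer: [0]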